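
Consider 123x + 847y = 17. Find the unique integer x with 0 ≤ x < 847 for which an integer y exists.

gcd(123, 847) = 1 (Euclid: 847 = 6·123 + 109; 123 = 1·109 + 14; 109 = 7·14 + 11; 14 = 1·11 + 3; 11 = 3·3 + 2; 3 = 1·2 + 1; 2 = 2·1 + 0), and 1 | 17.
Extended Euclid: 123·(303) + 847·(-44) = 1. Scale by 17: x₀ = 5151.
General solution x = x₀ + 847t; reducing mod 847 gives x = 69 (and y = -10).

69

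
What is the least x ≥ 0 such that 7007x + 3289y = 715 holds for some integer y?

Euclid: 7007 = 2·3289 + 429; 3289 = 7·429 + 286; 429 = 1·286 + 143; 286 = 2·143 + 0 → gcd = 143; 715 = 143·5.
Back-substitution yields 7007·(8) + 3289·(-17) = 143, so one solution is x = 8·5 = 40, y = -17·5 = -85.
Solutions in x differ by 3289/143 = 23; the one in [0, 23) is 40 mod 23 = 17.

17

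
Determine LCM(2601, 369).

106641

gcd first: 2601 = 7·369 + 18; 369 = 20·18 + 9; 18 = 2·9 + 0 → gcd = 9
lcm = 2601·369/gcd = 959769/9 = 106641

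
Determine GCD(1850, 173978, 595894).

2

gcd(1850, 173978): 173978 = 94·1850 + 78; 1850 = 23·78 + 56; 78 = 1·56 + 22; 56 = 2·22 + 12; 22 = 1·12 + 10; 12 = 1·10 + 2; 10 = 5·2 + 0 → 2
gcd(2, 595894): 595894 = 297947·2 + 0 → 2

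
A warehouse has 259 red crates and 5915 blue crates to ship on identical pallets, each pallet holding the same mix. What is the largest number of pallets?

259 = 7 · 37
5915 = 5 · 7 · 13²
Common: 7 = 7

7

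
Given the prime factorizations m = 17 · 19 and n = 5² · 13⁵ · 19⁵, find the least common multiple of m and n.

390727246052975

max exponent per prime: 5² · 13⁵ · 17 · 19⁵ = 390727246052975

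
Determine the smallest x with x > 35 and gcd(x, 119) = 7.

42

Multiples of 7 above 35: 7·6, 7·7, … . Need the cofactor coprime to 119/7 = 17.
Checking s = 6, 7, … the first with gcd(s, 17) = 1 is s = 6, giving 42.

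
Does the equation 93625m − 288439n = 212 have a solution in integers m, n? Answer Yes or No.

Yes

By Bézout, 93625m − 288439n = 212 has integer solutions iff gcd(93625, 288439) | 212.
Euclid: 288439 = 3·93625 + 7564; 93625 = 12·7564 + 2857; 7564 = 2·2857 + 1850; 2857 = 1·1850 + 1007; 1850 = 1·1007 + 843; 1007 = 1·843 + 164; 843 = 5·164 + 23; 164 = 7·23 + 3; 23 = 7·3 + 2; 3 = 1·2 + 1; 2 = 2·1 + 0. gcd = 1; 212 mod 1 = 0. Yes.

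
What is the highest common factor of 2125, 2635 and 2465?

85

2125 = 5³ · 17; 2635 = 5 · 17 · 31; 2465 = 5 · 17 · 29
gcd takes min exponent of each prime: 5 · 17 = 85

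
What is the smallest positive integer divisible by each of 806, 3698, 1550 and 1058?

19709138150

806 = 2 · 13 · 31; 3698 = 2 · 43²; 1550 = 2 · 5² · 31; 1058 = 2 · 23²
lcm takes max exponent of each prime: 2 · 5² · 13 · 23² · 31 · 43² = 19709138150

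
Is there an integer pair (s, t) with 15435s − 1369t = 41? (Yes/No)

Yes

By Bézout, 15435s − 1369t = 41 has integer solutions iff gcd(15435, 1369) | 41.
Euclid: 15435 = 11·1369 + 376; 1369 = 3·376 + 241; 376 = 1·241 + 135; 241 = 1·135 + 106; 135 = 1·106 + 29; 106 = 3·29 + 19; 29 = 1·19 + 10; 19 = 1·10 + 9; 10 = 1·9 + 1; 9 = 9·1 + 0. gcd = 1; 41 mod 1 = 0. Yes.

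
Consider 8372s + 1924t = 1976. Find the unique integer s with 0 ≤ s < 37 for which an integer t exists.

20

Reduce mod 1924: 8372s ≡ 1976 (mod 1924). With g = gcd(8372, 1924) = 52 dividing 1976, divide through: 161s ≡ 38 (mod 37).
Since gcd(161, 37) = 1, s ≡ 38·(161)⁻¹ ≡ 20 (mod 37). Smallest non-negative: 20.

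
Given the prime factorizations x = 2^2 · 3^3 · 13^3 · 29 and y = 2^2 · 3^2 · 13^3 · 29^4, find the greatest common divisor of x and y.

2293668

min exponent per shared prime: 2^2 · 3^2 · 13^3 · 29 = 2293668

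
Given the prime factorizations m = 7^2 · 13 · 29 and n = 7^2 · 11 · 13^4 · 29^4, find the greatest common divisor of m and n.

18473

min exponent per shared prime: 7^2 · 13 · 29 = 18473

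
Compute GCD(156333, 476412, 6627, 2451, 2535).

156333 = 3 · 31 · 41²; 476412 = 2² · 3 · 29 · 37²; 6627 = 3 · 47²; 2451 = 3 · 19 · 43; 2535 = 3 · 5 · 13²
gcd takes min exponent of each prime: 3 = 3

3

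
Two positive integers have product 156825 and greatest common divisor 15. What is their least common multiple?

Since gcd(p,q)·lcm(p,q) = pq, lcm = 156825/15 = 10455.

10455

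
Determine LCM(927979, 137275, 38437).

927979 = 13² · 17² · 19; 137275 = 5² · 17² · 19; 38437 = 7 · 17² · 19
lcm takes max exponent of each prime: 5² · 7 · 13² · 17² · 19 = 162396325

162396325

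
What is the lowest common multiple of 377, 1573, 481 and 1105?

377 = 13 · 29; 1573 = 11² · 13; 481 = 13 · 37; 1105 = 5 · 13 · 17
lcm takes max exponent of each prime: 5 · 11² · 13 · 17 · 29 · 37 = 143465465

143465465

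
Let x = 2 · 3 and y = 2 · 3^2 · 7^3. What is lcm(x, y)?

6174

max exponent per prime: 2 · 3^2 · 7^3 = 6174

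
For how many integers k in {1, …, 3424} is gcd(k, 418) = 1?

1474

Prime factors of 418: 2, 11, 19. Count integers ≤ 3424 divisible by none of them.
By inclusion–exclusion: 3424 − ⌊3424/2⌋ − ⌊3424/11⌋ − ⌊3424/19⌋ + ⌊3424/22⌋ + ⌊3424/38⌋ + ⌊3424/209⌋ − ⌊3424/418⌋ = 1474.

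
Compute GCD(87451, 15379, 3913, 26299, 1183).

91

87451 = 7 · 13 · 31²; 15379 = 7 · 13³; 3913 = 7 · 13 · 43; 26299 = 7 · 13 · 17²; 1183 = 7 · 13²
gcd takes min exponent of each prime: 7 · 13 = 91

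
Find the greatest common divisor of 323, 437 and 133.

19

gcd(323, 437): 437 = 1·323 + 114; 323 = 2·114 + 95; 114 = 1·95 + 19; 95 = 5·19 + 0 → 19
gcd(19, 133): 133 = 7·19 + 0 → 19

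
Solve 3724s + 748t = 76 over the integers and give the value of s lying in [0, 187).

gcd(3724, 748) = 4 (Euclid: 3724 = 4·748 + 732; 748 = 1·732 + 16; 732 = 45·16 + 12; 16 = 1·12 + 4; 12 = 3·4 + 0), and 4 | 76.
Extended Euclid: 3724·(-47) + 748·(234) = 4. Scale by 19: s₀ = -893.
General solution s = s₀ + 187k; reducing mod 187 gives s = 42 (and t = -209).

42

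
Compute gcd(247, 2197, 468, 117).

gcd(247, 2197): 2197 = 8·247 + 221; 247 = 1·221 + 26; 221 = 8·26 + 13; 26 = 2·13 + 0 → 13
gcd(13, 468): 468 = 36·13 + 0 → 13
gcd(13, 117): 117 = 9·13 + 0 → 13

13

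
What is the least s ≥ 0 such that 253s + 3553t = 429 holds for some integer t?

100

gcd(253, 3553) = 11 (Euclid: 3553 = 14·253 + 11; 253 = 23·11 + 0), and 11 | 429.
Extended Euclid: 253·(-14) + 3553·(1) = 11. Scale by 39: s₀ = -546.
General solution s = s₀ + 323k; reducing mod 323 gives s = 100 (and t = -7).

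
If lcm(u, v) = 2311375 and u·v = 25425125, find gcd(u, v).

From gcd × lcm = uv: gcd = 25425125 / 2311375 = 11.

11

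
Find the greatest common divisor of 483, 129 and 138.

3

gcd(483, 129): 483 = 3·129 + 96; 129 = 1·96 + 33; 96 = 2·33 + 30; 33 = 1·30 + 3; 30 = 10·3 + 0 → 3
gcd(3, 138): 138 = 46·3 + 0 → 3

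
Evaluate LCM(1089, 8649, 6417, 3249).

lcm(1089, 8649) = 1089·8649/gcd = 9418761/9 = 1046529
lcm(1046529, 6417) = 1046529·6417/gcd = 6715576593/279 = 24070167
lcm(24070167, 3249) = 24070167·3249/gcd = 78203972583/9 = 8689330287

8689330287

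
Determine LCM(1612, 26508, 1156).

1612 = 2² · 13 · 31; 26508 = 2² · 3 · 47²; 1156 = 2² · 17²
lcm takes max exponent of each prime: 2² · 3 · 13 · 17² · 31 · 47² = 3087307236

3087307236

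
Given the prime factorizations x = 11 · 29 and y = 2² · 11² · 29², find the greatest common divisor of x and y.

min exponent per shared prime: 11 · 29 = 319

319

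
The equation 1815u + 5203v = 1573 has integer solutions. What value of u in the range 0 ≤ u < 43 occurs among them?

Euclid: 5203 = 2·1815 + 1573; 1815 = 1·1573 + 242; 1573 = 6·242 + 121; 242 = 2·121 + 0 → gcd = 121; 1573 = 121·13.
Back-substitution yields 1815·(-20) + 5203·(7) = 121, so one solution is u = -20·13 = -260, v = 7·13 = 91.
Solutions in u differ by 5203/121 = 43; the one in [0, 43) is -260 mod 43 = 41.

41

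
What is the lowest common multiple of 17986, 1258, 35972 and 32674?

17986 = 2 · 17 · 23²; 1258 = 2 · 17 · 37; 35972 = 2² · 17 · 23²; 32674 = 2 · 17 · 31²
lcm takes max exponent of each prime: 2² · 17 · 23² · 31² · 37 = 1279056404

1279056404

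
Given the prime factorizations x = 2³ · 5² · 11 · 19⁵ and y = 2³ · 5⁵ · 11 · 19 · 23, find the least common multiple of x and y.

max exponent per prime: 2³ · 5⁵ · 11 · 19⁵ · 23 = 15661326175000

15661326175000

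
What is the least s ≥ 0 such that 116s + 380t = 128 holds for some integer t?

gcd(116, 380) = 4 (Euclid: 380 = 3·116 + 32; 116 = 3·32 + 20; 32 = 1·20 + 12; 20 = 1·12 + 8; 12 = 1·8 + 4; 8 = 2·4 + 0), and 4 | 128.
Extended Euclid: 116·(-36) + 380·(11) = 4. Scale by 32: s₀ = -1152.
General solution s = s₀ + 95k; reducing mod 95 gives s = 83 (and t = -25).

83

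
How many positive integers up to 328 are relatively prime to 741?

Prime factors of 741: 3, 13, 19. Count integers ≤ 328 divisible by none of them.
By inclusion–exclusion: 328 − ⌊328/3⌋ − ⌊328/13⌋ − ⌊328/19⌋ + ⌊328/39⌋ + ⌊328/57⌋ + ⌊328/247⌋ − ⌊328/741⌋ = 191.

191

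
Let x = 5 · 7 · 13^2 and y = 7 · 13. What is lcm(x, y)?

max exponent per prime: 5 · 7 · 13^2 = 5915

5915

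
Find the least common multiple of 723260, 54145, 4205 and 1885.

7832182540

lcm(723260, 54145) = 723260·54145/gcd = 39160912700/5 = 7832182540
lcm(7832182540, 4205) = 7832182540·4205/gcd = 32934327580700/4205 = 7832182540
lcm(7832182540, 1885) = 7832182540·1885/gcd = 14763664087900/1885 = 7832182540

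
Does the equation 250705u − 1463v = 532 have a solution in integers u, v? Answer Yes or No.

Yes

gcd(250705, 1463): 250705 = 171·1463 + 532; 1463 = 2·532 + 399; 532 = 1·399 + 133; 399 = 3·133 + 0 → 133
133 divides 532, so a solution exists.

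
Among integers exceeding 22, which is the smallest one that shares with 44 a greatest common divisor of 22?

66

44 = 22·2. Any k with gcd(k, 44) = 22 is a multiple of 22, say 22s, with s coprime to 2.
Need s > 22/22, so s ≥ 2. First s ≥ 2 with gcd(s, 2) = 1 is s = 3. Thus k = 22·3 = 66.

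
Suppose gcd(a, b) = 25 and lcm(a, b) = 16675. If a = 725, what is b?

575

a·b = gcd·lcm = 25·16675 = 416875, so b = 416875/725 = 575.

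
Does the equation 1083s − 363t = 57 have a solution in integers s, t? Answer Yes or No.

Yes

By Bézout, 1083s − 363t = 57 has integer solutions iff gcd(1083, 363) | 57.
Euclid: 1083 = 2·363 + 357; 363 = 1·357 + 6; 357 = 59·6 + 3; 6 = 2·3 + 0. gcd = 3; 57 mod 3 = 0. Yes.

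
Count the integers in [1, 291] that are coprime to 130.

130 = 2·5·13. Inclusion–exclusion on these primes:
291 − ⌊291/2⌋ − ⌊291/5⌋ − ⌊291/13⌋ + ⌊291/10⌋ + ⌊291/26⌋ + ⌊291/65⌋ − ⌊291/130⌋ = 108

108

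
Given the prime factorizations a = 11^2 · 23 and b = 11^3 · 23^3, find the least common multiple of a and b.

16194277

max exponent per prime: 11^3 · 23^3 = 16194277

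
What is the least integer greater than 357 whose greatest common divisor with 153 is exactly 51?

153 = 51·3. Any k with gcd(k, 153) = 51 is a multiple of 51, say 51s, with s coprime to 3.
Need s > 357/51, so s ≥ 8. First s ≥ 8 with gcd(s, 3) = 1 is s = 8. Thus k = 51·8 = 408.

408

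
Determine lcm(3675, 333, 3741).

508682475

3675 = 3 · 5² · 7²; 333 = 3² · 37; 3741 = 3 · 29 · 43
lcm takes max exponent of each prime: 3² · 5² · 7² · 29 · 37 · 43 = 508682475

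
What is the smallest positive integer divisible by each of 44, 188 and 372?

lcm(44, 188) = 44·188/gcd = 8272/4 = 2068
lcm(2068, 372) = 2068·372/gcd = 769296/4 = 192324

192324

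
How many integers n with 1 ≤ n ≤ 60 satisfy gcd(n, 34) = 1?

34 = 2·17. Inclusion–exclusion on these primes:
60 − ⌊60/2⌋ − ⌊60/17⌋ + ⌊60/34⌋ = 28

28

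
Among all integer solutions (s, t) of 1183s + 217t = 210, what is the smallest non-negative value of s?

Euclid: 1183 = 5·217 + 98; 217 = 2·98 + 21; 98 = 4·21 + 14; 21 = 1·14 + 7; 14 = 2·7 + 0 → gcd = 7; 210 = 7·30.
Back-substitution yields 1183·(-11) + 217·(60) = 7, so one solution is s = -11·30 = -330, t = 60·30 = 1800.
Solutions in s differ by 217/7 = 31; the one in [0, 31) is -330 mod 31 = 11.

11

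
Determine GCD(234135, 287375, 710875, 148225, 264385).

gcd(234135, 287375): 287375 = 1·234135 + 53240; 234135 = 4·53240 + 21175; 53240 = 2·21175 + 10890; 21175 = 1·10890 + 10285; 10890 = 1·10285 + 605; 10285 = 17·605 + 0 → 605
gcd(605, 710875): 710875 = 1175·605 + 0 → 605
gcd(605, 148225): 148225 = 245·605 + 0 → 605
gcd(605, 264385): 264385 = 437·605 + 0 → 605

605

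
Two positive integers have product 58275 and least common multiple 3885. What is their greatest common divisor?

15

gcd·lcm = product, so gcd = 58275/3885 = 15.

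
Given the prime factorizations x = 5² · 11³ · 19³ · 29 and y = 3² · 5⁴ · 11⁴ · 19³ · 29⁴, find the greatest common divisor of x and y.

6618763525

min exponent per shared prime: 5² · 11³ · 19³ · 29 = 6618763525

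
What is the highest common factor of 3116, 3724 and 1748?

76

3116 = 2² · 19 · 41; 3724 = 2² · 7² · 19; 1748 = 2² · 19 · 23
gcd takes min exponent of each prime: 2² · 19 = 76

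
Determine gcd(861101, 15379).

861101 = 17 · 37³
15379 = 7 · 13³
Common: 1 = 1

1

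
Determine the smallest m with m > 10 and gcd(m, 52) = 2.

Multiples of 2 above 10: 2·6, 2·7, … . Need the cofactor coprime to 52/2 = 26.
Checking s = 6, 7, … the first with gcd(s, 26) = 1 is s = 7, giving 14.

14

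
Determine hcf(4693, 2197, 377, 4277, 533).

4693 = 13 · 19²; 2197 = 13³; 377 = 13 · 29; 4277 = 7 · 13 · 47; 533 = 13 · 41
gcd takes min exponent of each prime: 13 = 13

13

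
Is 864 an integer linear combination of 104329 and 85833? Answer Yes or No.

No

gcd(104329, 85833): 104329 = 1·85833 + 18496; 85833 = 4·18496 + 11849; 18496 = 1·11849 + 6647; 11849 = 1·6647 + 5202; 6647 = 1·5202 + 1445; 5202 = 3·1445 + 867; 1445 = 1·867 + 578; 867 = 1·578 + 289; 578 = 2·289 + 0 → 289
289 does not divide 864, so a solution does not exist.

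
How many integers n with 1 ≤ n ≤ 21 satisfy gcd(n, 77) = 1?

17

77 = 7·11. Inclusion–exclusion on these primes:
21 − ⌊21/7⌋ − ⌊21/11⌋ + ⌊21/77⌋ = 17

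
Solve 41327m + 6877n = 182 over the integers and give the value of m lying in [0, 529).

Euclid: 41327 = 6·6877 + 65; 6877 = 105·65 + 52; 65 = 1·52 + 13; 52 = 4·13 + 0 → gcd = 13; 182 = 13·14.
Back-substitution yields 41327·(106) + 6877·(-637) = 13, so one solution is m = 106·14 = 1484, n = -637·14 = -8918.
Solutions in m differ by 6877/13 = 529; the one in [0, 529) is 1484 mod 529 = 426.

426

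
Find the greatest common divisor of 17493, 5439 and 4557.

147

17493 = 3 · 7³ · 17; 5439 = 3 · 7² · 37; 4557 = 3 · 7² · 31
gcd takes min exponent of each prime: 3 · 7² = 147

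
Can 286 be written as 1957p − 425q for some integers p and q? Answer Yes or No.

gcd(1957, 425): 1957 = 4·425 + 257; 425 = 1·257 + 168; 257 = 1·168 + 89; 168 = 1·89 + 79; 89 = 1·79 + 10; 79 = 7·10 + 9; 10 = 1·9 + 1; 9 = 9·1 + 0 → 1
1 divides 286, so a solution exists.

Yes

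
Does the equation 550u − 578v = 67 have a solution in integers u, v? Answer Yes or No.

No

gcd(550, 578): 578 = 1·550 + 28; 550 = 19·28 + 18; 28 = 1·18 + 10; 18 = 1·10 + 8; 10 = 1·8 + 2; 8 = 4·2 + 0 → 2
2 does not divide 67, so a solution does not exist.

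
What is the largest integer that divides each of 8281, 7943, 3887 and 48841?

8281 = 7² · 13²; 7943 = 13² · 47; 3887 = 13² · 23; 48841 = 13² · 17²
gcd takes min exponent of each prime: 13² = 169

169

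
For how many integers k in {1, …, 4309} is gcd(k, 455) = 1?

2729

455 = 5·7·13. Inclusion–exclusion on these primes:
4309 − ⌊4309/5⌋ − ⌊4309/7⌋ − ⌊4309/13⌋ + ⌊4309/35⌋ + ⌊4309/65⌋ + ⌊4309/91⌋ − ⌊4309/455⌋ = 2729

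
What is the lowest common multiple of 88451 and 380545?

88451 = 11² · 17 · 43; 380545 = 5 · 11² · 17 · 37
max exponents: 5 · 11² · 17 · 37 · 43 = 16363435

16363435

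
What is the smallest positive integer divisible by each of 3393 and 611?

159471

gcd first: 3393 = 5·611 + 338; 611 = 1·338 + 273; 338 = 1·273 + 65; 273 = 4·65 + 13; 65 = 5·13 + 0 → gcd = 13
lcm = 3393·611/gcd = 2073123/13 = 159471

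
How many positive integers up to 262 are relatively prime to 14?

14 = 2·7. Inclusion–exclusion on these primes:
262 − ⌊262/2⌋ − ⌊262/7⌋ + ⌊262/14⌋ = 112

112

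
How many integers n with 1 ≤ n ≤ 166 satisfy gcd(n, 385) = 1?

104

385 = 5·7·11. Inclusion–exclusion on these primes:
166 − ⌊166/5⌋ − ⌊166/7⌋ − ⌊166/11⌋ + ⌊166/35⌋ + ⌊166/55⌋ + ⌊166/77⌋ − ⌊166/385⌋ = 104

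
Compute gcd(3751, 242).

121

Euclid: 3751 = 15·242 + 121; 242 = 2·121 + 0. Last nonzero remainder: 121.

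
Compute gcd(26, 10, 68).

gcd(26, 10): 26 = 2·10 + 6; 10 = 1·6 + 4; 6 = 1·4 + 2; 4 = 2·2 + 0 → 2
gcd(2, 68): 68 = 34·2 + 0 → 2

2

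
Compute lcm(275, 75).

825

275 = 5² · 11; 75 = 3 · 5²
max exponents: 3 · 5² · 11 = 825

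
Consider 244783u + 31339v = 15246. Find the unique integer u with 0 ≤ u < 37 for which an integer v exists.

8

Reduce mod 31339: 244783u ≡ 15246 (mod 31339). With g = gcd(244783, 31339) = 847 dividing 15246, divide through: 289u ≡ 18 (mod 37).
Since gcd(289, 37) = 1, u ≡ 18·(289)⁻¹ ≡ 8 (mod 37). Smallest non-negative: 8.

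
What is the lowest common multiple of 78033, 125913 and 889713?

78033 = 3 · 19 · 37²; 125913 = 3 · 19 · 47²; 889713 = 3² · 11² · 19 · 43
lcm takes max exponent of each prime: 3² · 11² · 19 · 37² · 43 · 47² = 2690599767273

2690599767273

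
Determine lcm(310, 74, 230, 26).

310 = 2 · 5 · 31; 74 = 2 · 37; 230 = 2 · 5 · 23; 26 = 2 · 13
lcm takes max exponent of each prime: 2 · 5 · 13 · 23 · 31 · 37 = 3429530

3429530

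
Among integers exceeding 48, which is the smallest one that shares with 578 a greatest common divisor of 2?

50

gcd(t, 578) = 2 forces 2 | t; write t = 2s. Then gcd(2s, 2·289) = 2·gcd(s, 289), so need gcd(s, 289) = 1.
2s > 48 gives s ≥ 25. The least s ≥ 25 coprime to 289 is 25, so t = 2·25 = 50.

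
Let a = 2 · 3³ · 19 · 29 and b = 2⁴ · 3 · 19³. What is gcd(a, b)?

114

min exponent per shared prime: 2 · 3 · 19 = 114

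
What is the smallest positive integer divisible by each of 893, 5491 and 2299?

31227317

lcm(893, 5491) = 893·5491/gcd = 4903463/19 = 258077
lcm(258077, 2299) = 258077·2299/gcd = 593319023/19 = 31227317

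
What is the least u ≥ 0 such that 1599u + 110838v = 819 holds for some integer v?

Reduce mod 110838: 1599u ≡ 819 (mod 110838). With g = gcd(1599, 110838) = 39 dividing 819, divide through: 41u ≡ 21 (mod 2842).
Since gcd(41, 2842) = 1, u ≡ 21·(41)⁻¹ ≡ 763 (mod 2842). Smallest non-negative: 763.

763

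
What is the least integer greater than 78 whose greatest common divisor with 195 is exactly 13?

gcd(t, 195) = 13 forces 13 | t; write t = 13s. Then gcd(13s, 13·15) = 13·gcd(s, 15), so need gcd(s, 15) = 1.
13s > 78 gives s ≥ 7. The least s ≥ 7 coprime to 15 is 7, so t = 13·7 = 91.

91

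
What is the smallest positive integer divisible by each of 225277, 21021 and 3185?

225277 = 13² · 31 · 43; 21021 = 3 · 7² · 11 · 13; 3185 = 5 · 7² · 13
lcm takes max exponent of each prime: 3 · 5 · 7² · 11 · 13² · 31 · 43 = 1821364545

1821364545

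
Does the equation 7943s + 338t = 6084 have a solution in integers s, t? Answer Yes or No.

gcd(7943, 338): 7943 = 23·338 + 169; 338 = 2·169 + 0 → 169
169 divides 6084, so a solution exists.

Yes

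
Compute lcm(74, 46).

74 = 2 · 37; 46 = 2 · 23
max exponents: 2 · 23 · 37 = 1702

1702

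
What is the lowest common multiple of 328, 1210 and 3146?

328 = 2³ · 41; 1210 = 2 · 5 · 11²; 3146 = 2 · 11² · 13
lcm takes max exponent of each prime: 2³ · 5 · 11² · 13 · 41 = 2579720

2579720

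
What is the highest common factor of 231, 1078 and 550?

231 = 3 · 7 · 11; 1078 = 2 · 7² · 11; 550 = 2 · 5² · 11
gcd takes min exponent of each prime: 11 = 11

11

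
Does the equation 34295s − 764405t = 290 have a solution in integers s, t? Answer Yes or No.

Yes

By Bézout, 34295s − 764405t = 290 has integer solutions iff gcd(34295, 764405) | 290.
Euclid: 764405 = 22·34295 + 9915; 34295 = 3·9915 + 4550; 9915 = 2·4550 + 815; 4550 = 5·815 + 475; 815 = 1·475 + 340; 475 = 1·340 + 135; 340 = 2·135 + 70; 135 = 1·70 + 65; 70 = 1·65 + 5; 65 = 13·5 + 0. gcd = 5; 290 mod 5 = 0. Yes.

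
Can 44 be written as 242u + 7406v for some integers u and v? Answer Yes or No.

By Bézout, 242u + 7406v = 44 has integer solutions iff gcd(242, 7406) | 44.
Euclid: 7406 = 30·242 + 146; 242 = 1·146 + 96; 146 = 1·96 + 50; 96 = 1·50 + 46; 50 = 1·46 + 4; 46 = 11·4 + 2; 4 = 2·2 + 0. gcd = 2; 44 mod 2 = 0. Yes.

Yes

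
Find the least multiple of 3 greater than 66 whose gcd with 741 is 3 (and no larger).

69

gcd(m, 741) = 3 forces 3 | m; write m = 3s. Then gcd(3s, 3·247) = 3·gcd(s, 247), so need gcd(s, 247) = 1.
3s > 66 gives s ≥ 23. The least s ≥ 23 coprime to 247 is 23, so m = 3·23 = 69.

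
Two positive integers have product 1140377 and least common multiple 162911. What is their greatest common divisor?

7

gcd·lcm = product, so gcd = 1140377/162911 = 7.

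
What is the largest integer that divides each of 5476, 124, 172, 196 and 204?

gcd(5476, 124): 5476 = 44·124 + 20; 124 = 6·20 + 4; 20 = 5·4 + 0 → 4
gcd(4, 172): 172 = 43·4 + 0 → 4
gcd(4, 196): 196 = 49·4 + 0 → 4
gcd(4, 204): 204 = 51·4 + 0 → 4

4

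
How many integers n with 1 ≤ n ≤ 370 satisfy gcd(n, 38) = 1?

Prime factors of 38: 2, 19. Count integers ≤ 370 divisible by none of them.
By inclusion–exclusion: 370 − ⌊370/2⌋ − ⌊370/19⌋ + ⌊370/38⌋ = 175.

175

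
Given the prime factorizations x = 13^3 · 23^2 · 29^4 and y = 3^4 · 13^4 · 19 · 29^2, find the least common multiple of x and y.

max exponent per prime: 3^4 · 13^4 · 19 · 23^2 · 29^4 = 16445977535269971

16445977535269971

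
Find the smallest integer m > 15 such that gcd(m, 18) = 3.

gcd(m, 18) = 3 forces 3 | m; write m = 3s. Then gcd(3s, 3·6) = 3·gcd(s, 6), so need gcd(s, 6) = 1.
3s > 15 gives s ≥ 6. The least s ≥ 6 coprime to 6 is 7, so m = 3·7 = 21.

21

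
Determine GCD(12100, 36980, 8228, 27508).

gcd(12100, 36980): 36980 = 3·12100 + 680; 12100 = 17·680 + 540; 680 = 1·540 + 140; 540 = 3·140 + 120; 140 = 1·120 + 20; 120 = 6·20 + 0 → 20
gcd(20, 8228): 8228 = 411·20 + 8; 20 = 2·8 + 4; 8 = 2·4 + 0 → 4
gcd(4, 27508): 27508 = 6877·4 + 0 → 4

4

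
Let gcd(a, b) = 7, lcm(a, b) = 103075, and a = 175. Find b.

a·b = gcd·lcm = 7·103075 = 721525, so b = 721525/175 = 4123.

4123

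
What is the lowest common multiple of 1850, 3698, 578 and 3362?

1661782555850

lcm(1850, 3698) = 1850·3698/gcd = 6841300/2 = 3420650
lcm(3420650, 578) = 3420650·578/gcd = 1977135700/2 = 988567850
lcm(988567850, 3362) = 988567850·3362/gcd = 3323565111700/2 = 1661782555850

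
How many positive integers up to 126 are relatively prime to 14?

54

Prime factors of 14: 2, 7. Count integers ≤ 126 divisible by none of them.
By inclusion–exclusion: 126 − ⌊126/2⌋ − ⌊126/7⌋ + ⌊126/14⌋ = 54.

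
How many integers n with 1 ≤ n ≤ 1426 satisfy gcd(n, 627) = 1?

Prime factors of 627: 3, 11, 19. Count integers ≤ 1426 divisible by none of them.
By inclusion–exclusion: 1426 − ⌊1426/3⌋ − ⌊1426/11⌋ − ⌊1426/19⌋ + ⌊1426/33⌋ + ⌊1426/57⌋ + ⌊1426/209⌋ − ⌊1426/627⌋ = 819.

819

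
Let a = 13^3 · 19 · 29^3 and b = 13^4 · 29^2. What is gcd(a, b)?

1847677

min exponent per shared prime: 13^3 · 29^2 = 1847677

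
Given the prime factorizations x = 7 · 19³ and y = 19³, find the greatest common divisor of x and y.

6859

min exponent per shared prime: 19³ = 6859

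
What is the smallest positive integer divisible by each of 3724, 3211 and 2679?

3724 = 2² · 7² · 19; 3211 = 13² · 19; 2679 = 3 · 19 · 47
lcm takes max exponent of each prime: 2² · 3 · 7² · 13² · 19 · 47 = 88739196

88739196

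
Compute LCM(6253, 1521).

56277

6253 = 13² · 37; 1521 = 3² · 13²
max exponents: 3² · 13² · 37 = 56277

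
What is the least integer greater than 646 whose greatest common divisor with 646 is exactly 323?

Multiples of 323 above 646: 323·3, 323·4, … . Need the cofactor coprime to 646/323 = 2.
Checking s = 3, 4, … the first with gcd(s, 2) = 1 is s = 3, giving 969.

969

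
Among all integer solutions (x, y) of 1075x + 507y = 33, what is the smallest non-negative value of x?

Reduce mod 507: 1075x ≡ 33 (mod 507). With g = gcd(1075, 507) = 1 dividing 33, divide through: 1075x ≡ 33 (mod 507).
Since gcd(1075, 507) = 1, x ≡ 33·(1075)⁻¹ ≡ 333 (mod 507). Smallest non-negative: 333.

333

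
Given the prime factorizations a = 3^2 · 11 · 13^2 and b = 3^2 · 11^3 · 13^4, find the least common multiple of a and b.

342132219

max exponent per prime: 3^2 · 11^3 · 13^4 = 342132219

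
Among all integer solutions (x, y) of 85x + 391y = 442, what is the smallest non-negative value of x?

19

Euclid: 391 = 4·85 + 51; 85 = 1·51 + 34; 51 = 1·34 + 17; 34 = 2·17 + 0 → gcd = 17; 442 = 17·26.
Back-substitution yields 85·(-9) + 391·(2) = 17, so one solution is x = -9·26 = -234, y = 2·26 = 52.
Solutions in x differ by 391/17 = 23; the one in [0, 23) is -234 mod 23 = 19.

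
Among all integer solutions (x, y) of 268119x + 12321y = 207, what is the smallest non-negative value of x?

787

Euclid: 268119 = 21·12321 + 9378; 12321 = 1·9378 + 2943; 9378 = 3·2943 + 549; 2943 = 5·549 + 198; 549 = 2·198 + 153; 198 = 1·153 + 45; 153 = 3·45 + 18; 45 = 2·18 + 9; 18 = 2·9 + 0 → gcd = 9; 207 = 9·23.
Back-substitution yields 268119·(-561) + 12321·(12208) = 9, so one solution is x = -561·23 = -12903, y = 12208·23 = 280784.
Solutions in x differ by 12321/9 = 1369; the one in [0, 1369) is -12903 mod 1369 = 787.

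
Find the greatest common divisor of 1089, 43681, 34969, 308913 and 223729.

gcd(1089, 43681): 43681 = 40·1089 + 121; 1089 = 9·121 + 0 → 121
gcd(121, 34969): 34969 = 289·121 + 0 → 121
gcd(121, 308913): 308913 = 2553·121 + 0 → 121
gcd(121, 223729): 223729 = 1849·121 + 0 → 121

121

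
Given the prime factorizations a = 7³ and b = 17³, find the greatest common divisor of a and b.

min exponent per shared prime: (none) = 1

1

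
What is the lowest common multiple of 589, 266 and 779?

338086

589 = 19 · 31; 266 = 2 · 7 · 19; 779 = 19 · 41
lcm takes max exponent of each prime: 2 · 7 · 19 · 31 · 41 = 338086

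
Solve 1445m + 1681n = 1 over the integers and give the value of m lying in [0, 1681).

406

Euclid: 1681 = 1·1445 + 236; 1445 = 6·236 + 29; 236 = 8·29 + 4; 29 = 7·4 + 1; 4 = 4·1 + 0 → gcd = 1; 1 = 1·1.
Back-substitution yields 1445·(406) + 1681·(-349) = 1, so one solution is m = 406·1 = 406, n = -349·1 = -349.
Solutions in m differ by 1681/1 = 1681; the one in [0, 1681) is 406 mod 1681 = 406.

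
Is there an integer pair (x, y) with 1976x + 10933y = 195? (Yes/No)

By Bézout, 1976x + 10933y = 195 has integer solutions iff gcd(1976, 10933) | 195.
Euclid: 10933 = 5·1976 + 1053; 1976 = 1·1053 + 923; 1053 = 1·923 + 130; 923 = 7·130 + 13; 130 = 10·13 + 0. gcd = 13; 195 mod 13 = 0. Yes.

Yes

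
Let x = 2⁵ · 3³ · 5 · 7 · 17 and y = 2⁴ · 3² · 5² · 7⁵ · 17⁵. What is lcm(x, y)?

515452390538400

max exponent per prime: 2⁵ · 3³ · 5² · 7⁵ · 17⁵ = 515452390538400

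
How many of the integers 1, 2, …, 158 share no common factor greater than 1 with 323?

141

Prime factors of 323: 17, 19. Count integers ≤ 158 divisible by none of them.
By inclusion–exclusion: 158 − ⌊158/17⌋ − ⌊158/19⌋ + ⌊158/323⌋ = 141.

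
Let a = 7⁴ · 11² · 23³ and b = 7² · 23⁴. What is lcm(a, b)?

max exponent per prime: 7⁴ · 11² · 23⁴ = 81299687161

81299687161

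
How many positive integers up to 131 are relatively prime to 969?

79

969 = 3·17·19. Inclusion–exclusion on these primes:
131 − ⌊131/3⌋ − ⌊131/17⌋ − ⌊131/19⌋ + ⌊131/51⌋ + ⌊131/57⌋ + ⌊131/323⌋ − ⌊131/969⌋ = 79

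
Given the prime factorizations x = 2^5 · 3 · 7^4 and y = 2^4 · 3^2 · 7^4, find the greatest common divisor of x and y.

115248

min exponent per shared prime: 2^4 · 3 · 7^4 = 115248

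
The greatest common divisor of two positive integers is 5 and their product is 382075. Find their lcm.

76415

gcd·lcm = product, so lcm = 382075/5 = 76415.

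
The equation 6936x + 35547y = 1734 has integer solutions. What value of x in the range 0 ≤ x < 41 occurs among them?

Euclid: 35547 = 5·6936 + 867; 6936 = 8·867 + 0 → gcd = 867; 1734 = 867·2.
Back-substitution yields 6936·(-5) + 35547·(1) = 867, so one solution is x = -5·2 = -10, y = 1·2 = 2.
Solutions in x differ by 35547/867 = 41; the one in [0, 41) is -10 mod 41 = 31.

31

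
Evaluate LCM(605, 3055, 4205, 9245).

lcm(605, 3055) = 605·3055/gcd = 1848275/5 = 369655
lcm(369655, 4205) = 369655·4205/gcd = 1554399275/5 = 310879855
lcm(310879855, 9245) = 310879855·9245/gcd = 2874084259475/5 = 574816851895

574816851895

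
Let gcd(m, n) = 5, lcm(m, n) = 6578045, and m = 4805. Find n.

6845

m·n = gcd·lcm = 5·6578045 = 32890225, so n = 32890225/4805 = 6845.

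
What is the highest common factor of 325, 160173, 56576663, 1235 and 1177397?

gcd(325, 160173): 160173 = 492·325 + 273; 325 = 1·273 + 52; 273 = 5·52 + 13; 52 = 4·13 + 0 → 13
gcd(13, 56576663): 56576663 = 4352051·13 + 0 → 13
gcd(13, 1235): 1235 = 95·13 + 0 → 13
gcd(13, 1177397): 1177397 = 90569·13 + 0 → 13

13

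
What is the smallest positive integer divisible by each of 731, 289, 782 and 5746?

96607498

731 = 17 · 43; 289 = 17²; 782 = 2 · 17 · 23; 5746 = 2 · 13² · 17
lcm takes max exponent of each prime: 2 · 13² · 17² · 23 · 43 = 96607498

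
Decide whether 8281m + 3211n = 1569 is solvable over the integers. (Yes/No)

gcd(8281, 3211): 8281 = 2·3211 + 1859; 3211 = 1·1859 + 1352; 1859 = 1·1352 + 507; 1352 = 2·507 + 338; 507 = 1·338 + 169; 338 = 2·169 + 0 → 169
169 does not divide 1569, so a solution does not exist.

No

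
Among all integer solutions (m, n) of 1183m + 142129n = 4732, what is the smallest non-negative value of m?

4

Reduce mod 142129: 1183m ≡ 4732 (mod 142129). With g = gcd(1183, 142129) = 169 dividing 4732, divide through: 7m ≡ 28 (mod 841).
Since gcd(7, 841) = 1, m ≡ 28·(7)⁻¹ ≡ 4 (mod 841). Smallest non-negative: 4.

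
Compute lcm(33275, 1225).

1630475

33275 = 5² · 11³; 1225 = 5² · 7²
max exponents: 5² · 7² · 11³ = 1630475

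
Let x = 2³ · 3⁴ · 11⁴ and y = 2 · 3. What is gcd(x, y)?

min exponent per shared prime: 2 · 3 = 6

6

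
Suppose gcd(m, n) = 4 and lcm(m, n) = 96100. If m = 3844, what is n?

Using mn = gcd(m,n)·lcm(m,n) = 4·96100 = 384400, we get n = 384400/3844 = 100.

100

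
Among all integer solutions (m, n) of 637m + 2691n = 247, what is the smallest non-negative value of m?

106

Euclid: 2691 = 4·637 + 143; 637 = 4·143 + 65; 143 = 2·65 + 13; 65 = 5·13 + 0 → gcd = 13; 247 = 13·19.
Back-substitution yields 637·(-38) + 2691·(9) = 13, so one solution is m = -38·19 = -722, n = 9·19 = 171.
Solutions in m differ by 2691/13 = 207; the one in [0, 207) is -722 mod 207 = 106.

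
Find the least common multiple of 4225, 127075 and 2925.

14867775

4225 = 5² · 13²; 127075 = 5² · 13 · 17 · 23; 2925 = 3² · 5² · 13
lcm takes max exponent of each prime: 3² · 5² · 13² · 17 · 23 = 14867775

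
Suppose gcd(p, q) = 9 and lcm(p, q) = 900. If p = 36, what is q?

225

Using pq = gcd(p,q)·lcm(p,q) = 9·900 = 8100, we get q = 8100/36 = 225.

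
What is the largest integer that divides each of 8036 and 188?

4

8036 = 2² · 7² · 41
188 = 2² · 47
Common: 2² = 4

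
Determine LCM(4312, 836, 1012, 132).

5653032

4312 = 2³ · 7² · 11; 836 = 2² · 11 · 19; 1012 = 2² · 11 · 23; 132 = 2² · 3 · 11
lcm takes max exponent of each prime: 2³ · 3 · 7² · 11 · 19 · 23 = 5653032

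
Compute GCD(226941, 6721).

143

Euclid: 226941 = 33·6721 + 5148; 6721 = 1·5148 + 1573; 5148 = 3·1573 + 429; 1573 = 3·429 + 286; 429 = 1·286 + 143; 286 = 2·143 + 0. Last nonzero remainder: 143.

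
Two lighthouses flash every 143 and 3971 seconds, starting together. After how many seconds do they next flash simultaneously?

gcd first: 3971 = 27·143 + 110; 143 = 1·110 + 33; 110 = 3·33 + 11; 33 = 3·11 + 0 → gcd = 11
lcm = 143·3971/gcd = 567853/11 = 51623

51623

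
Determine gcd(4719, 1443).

39

Euclid: 4719 = 3·1443 + 390; 1443 = 3·390 + 273; 390 = 1·273 + 117; 273 = 2·117 + 39; 117 = 3·39 + 0. Last nonzero remainder: 39.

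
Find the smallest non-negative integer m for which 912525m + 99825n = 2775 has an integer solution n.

Euclid: 912525 = 9·99825 + 14100; 99825 = 7·14100 + 1125; 14100 = 12·1125 + 600; 1125 = 1·600 + 525; 600 = 1·525 + 75; 525 = 7·75 + 0 → gcd = 75; 2775 = 75·37.
Back-substitution yields 912525·(177) + 99825·(-1618) = 75, so one solution is m = 177·37 = 6549, n = -1618·37 = -59866.
Solutions in m differ by 99825/75 = 1331; the one in [0, 1331) is 6549 mod 1331 = 1225.

1225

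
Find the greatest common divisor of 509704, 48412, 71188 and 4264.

52

gcd(509704, 48412): 509704 = 10·48412 + 25584; 48412 = 1·25584 + 22828; 25584 = 1·22828 + 2756; 22828 = 8·2756 + 780; 2756 = 3·780 + 416; 780 = 1·416 + 364; 416 = 1·364 + 52; 364 = 7·52 + 0 → 52
gcd(52, 71188): 71188 = 1369·52 + 0 → 52
gcd(52, 4264): 4264 = 82·52 + 0 → 52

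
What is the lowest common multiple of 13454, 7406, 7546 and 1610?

19180762370

13454 = 2 · 7 · 31²; 7406 = 2 · 7 · 23²; 7546 = 2 · 7³ · 11; 1610 = 2 · 5 · 7 · 23
lcm takes max exponent of each prime: 2 · 5 · 7³ · 11 · 23² · 31² = 19180762370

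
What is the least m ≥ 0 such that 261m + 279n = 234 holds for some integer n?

Euclid: 279 = 1·261 + 18; 261 = 14·18 + 9; 18 = 2·9 + 0 → gcd = 9; 234 = 9·26.
Back-substitution yields 261·(15) + 279·(-14) = 9, so one solution is m = 15·26 = 390, n = -14·26 = -364.
Solutions in m differ by 279/9 = 31; the one in [0, 31) is 390 mod 31 = 18.

18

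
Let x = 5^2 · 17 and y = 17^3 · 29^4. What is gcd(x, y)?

min exponent per shared prime: 17 = 17

17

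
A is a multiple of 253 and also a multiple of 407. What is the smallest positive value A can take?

9361

gcd first: 407 = 1·253 + 154; 253 = 1·154 + 99; 154 = 1·99 + 55; 99 = 1·55 + 44; 55 = 1·44 + 11; 44 = 4·11 + 0 → gcd = 11
lcm = 253·407/gcd = 102971/11 = 9361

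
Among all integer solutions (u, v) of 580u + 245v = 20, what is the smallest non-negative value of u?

22

Euclid: 580 = 2·245 + 90; 245 = 2·90 + 65; 90 = 1·65 + 25; 65 = 2·25 + 15; 25 = 1·15 + 10; 15 = 1·10 + 5; 10 = 2·5 + 0 → gcd = 5; 20 = 5·4.
Back-substitution yields 580·(-19) + 245·(45) = 5, so one solution is u = -19·4 = -76, v = 45·4 = 180.
Solutions in u differ by 245/5 = 49; the one in [0, 49) is -76 mod 49 = 22.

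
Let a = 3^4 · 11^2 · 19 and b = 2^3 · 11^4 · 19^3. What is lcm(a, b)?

65073857112

max exponent per prime: 2^3 · 3^4 · 11^4 · 19^3 = 65073857112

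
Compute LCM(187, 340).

gcd first: 340 = 1·187 + 153; 187 = 1·153 + 34; 153 = 4·34 + 17; 34 = 2·17 + 0 → gcd = 17
lcm = 187·340/gcd = 63580/17 = 3740

3740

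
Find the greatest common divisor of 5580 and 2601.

9

Euclid: 5580 = 2·2601 + 378; 2601 = 6·378 + 333; 378 = 1·333 + 45; 333 = 7·45 + 18; 45 = 2·18 + 9; 18 = 2·9 + 0. Last nonzero remainder: 9.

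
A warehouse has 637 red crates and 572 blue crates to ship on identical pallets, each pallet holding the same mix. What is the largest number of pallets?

13

637 = 7² · 13
572 = 2² · 11 · 13
Common: 13 = 13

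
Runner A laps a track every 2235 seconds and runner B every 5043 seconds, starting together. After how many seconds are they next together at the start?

2235 = 3 · 5 · 149; 5043 = 3 · 41²
max exponents: 3 · 5 · 41² · 149 = 3757035

3757035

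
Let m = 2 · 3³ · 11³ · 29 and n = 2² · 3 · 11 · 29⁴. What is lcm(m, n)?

101670229188

max exponent per prime: 2² · 3³ · 11³ · 29⁴ = 101670229188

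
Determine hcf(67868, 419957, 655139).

gcd(67868, 419957): 419957 = 6·67868 + 12749; 67868 = 5·12749 + 4123; 12749 = 3·4123 + 380; 4123 = 10·380 + 323; 380 = 1·323 + 57; 323 = 5·57 + 38; 57 = 1·38 + 19; 38 = 2·19 + 0 → 19
gcd(19, 655139): 655139 = 34481·19 + 0 → 19

19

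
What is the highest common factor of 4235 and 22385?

Euclid: 22385 = 5·4235 + 1210; 4235 = 3·1210 + 605; 1210 = 2·605 + 0. Last nonzero remainder: 605.

605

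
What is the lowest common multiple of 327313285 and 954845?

173148727765

gcd first: 327313285 = 342·954845 + 756295; 954845 = 1·756295 + 198550; 756295 = 3·198550 + 160645; 198550 = 1·160645 + 37905; 160645 = 4·37905 + 9025; 37905 = 4·9025 + 1805; 9025 = 5·1805 + 0 → gcd = 1805
lcm = 327313285·954845/gcd = 312533453615825/1805 = 173148727765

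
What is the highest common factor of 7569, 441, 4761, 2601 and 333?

9

7569 = 3² · 29²; 441 = 3² · 7²; 4761 = 3² · 23²; 2601 = 3² · 17²; 333 = 3² · 37
gcd takes min exponent of each prime: 3² = 9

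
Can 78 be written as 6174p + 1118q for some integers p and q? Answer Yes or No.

Yes

By Bézout, 6174p + 1118q = 78 has integer solutions iff gcd(6174, 1118) | 78.
Euclid: 6174 = 5·1118 + 584; 1118 = 1·584 + 534; 584 = 1·534 + 50; 534 = 10·50 + 34; 50 = 1·34 + 16; 34 = 2·16 + 2; 16 = 8·2 + 0. gcd = 2; 78 mod 2 = 0. Yes.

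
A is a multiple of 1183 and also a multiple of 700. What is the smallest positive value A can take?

118300

1183 = 7 · 13²; 700 = 2² · 5² · 7
max exponents: 2² · 5² · 7 · 13² = 118300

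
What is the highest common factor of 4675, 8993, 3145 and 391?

17

gcd(4675, 8993): 8993 = 1·4675 + 4318; 4675 = 1·4318 + 357; 4318 = 12·357 + 34; 357 = 10·34 + 17; 34 = 2·17 + 0 → 17
gcd(17, 3145): 3145 = 185·17 + 0 → 17
gcd(17, 391): 391 = 23·17 + 0 → 17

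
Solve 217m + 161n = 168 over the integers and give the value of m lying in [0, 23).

3

Euclid: 217 = 1·161 + 56; 161 = 2·56 + 49; 56 = 1·49 + 7; 49 = 7·7 + 0 → gcd = 7; 168 = 7·24.
Back-substitution yields 217·(3) + 161·(-4) = 7, so one solution is m = 3·24 = 72, n = -4·24 = -96.
Solutions in m differ by 161/7 = 23; the one in [0, 23) is 72 mod 23 = 3.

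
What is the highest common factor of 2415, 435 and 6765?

15

gcd(2415, 435): 2415 = 5·435 + 240; 435 = 1·240 + 195; 240 = 1·195 + 45; 195 = 4·45 + 15; 45 = 3·15 + 0 → 15
gcd(15, 6765): 6765 = 451·15 + 0 → 15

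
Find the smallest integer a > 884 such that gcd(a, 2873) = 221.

1105

gcd(a, 2873) = 221 forces 221 | a; write a = 221s. Then gcd(221s, 221·13) = 221·gcd(s, 13), so need gcd(s, 13) = 1.
221s > 884 gives s ≥ 5. The least s ≥ 5 coprime to 13 is 5, so a = 221·5 = 1105.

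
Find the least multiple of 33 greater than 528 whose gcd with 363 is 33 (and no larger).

561

363 = 33·11. Any x with gcd(x, 363) = 33 is a multiple of 33, say 33s, with s coprime to 11.
Need s > 528/33, so s ≥ 17. First s ≥ 17 with gcd(s, 11) = 1 is s = 17. Thus x = 33·17 = 561.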